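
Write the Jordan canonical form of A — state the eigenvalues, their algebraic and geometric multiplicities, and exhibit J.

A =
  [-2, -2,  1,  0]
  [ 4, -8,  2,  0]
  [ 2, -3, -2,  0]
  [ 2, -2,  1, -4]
J_3(-4) ⊕ J_1(-4)

The characteristic polynomial is
  det(x·I − A) = x^4 + 16*x^3 + 96*x^2 + 256*x + 256 = (x + 4)^4

Eigenvalues and multiplicities (the geometric multiplicity of λ is n − rank(A − λI), which equals the number of Jordan blocks for λ):
  λ = -4: algebraic multiplicity = 4, geometric multiplicity = 2

Determining the block sizes for each eigenvalue:
  λ = -4: with am = 4 and gm = 2, the partition is not yet determined (e.g. several partitions of 4 into 2 parts exist). Let N = A − (-4)·I. Computing rank(N^1) = 2, rank(N^2) = 1, rank(N^3) = 0; the number of blocks of size ≥ j is rank(N^{j−1}) − rank(N^j), giving [2, 1, 1]. So we have 1 block(s) of size 3, 1 block(s) of size 1 → block sizes [3, 1]

Assembling the blocks gives a Jordan form
J =
  [-4,  1,  0,  0]
  [ 0, -4,  1,  0]
  [ 0,  0, -4,  0]
  [ 0,  0,  0, -4]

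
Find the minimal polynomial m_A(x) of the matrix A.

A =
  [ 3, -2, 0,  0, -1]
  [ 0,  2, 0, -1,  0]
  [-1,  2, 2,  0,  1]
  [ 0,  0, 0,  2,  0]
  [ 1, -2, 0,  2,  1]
x^2 - 4*x + 4

The characteristic polynomial is χ_A(x) = (x - 2)^5, so the eigenvalues are known. The minimal polynomial is
  m_A(x) = Π_λ (x − λ)^{k_λ}
where k_λ is the size of the *largest* Jordan block for λ (equivalently, the smallest k with (A − λI)^k v = 0 for every generalised eigenvector v of λ).

  λ = 2: largest Jordan block has size 2, contributing (x − 2)^2

So m_A(x) = (x - 2)^2 = x^2 - 4*x + 4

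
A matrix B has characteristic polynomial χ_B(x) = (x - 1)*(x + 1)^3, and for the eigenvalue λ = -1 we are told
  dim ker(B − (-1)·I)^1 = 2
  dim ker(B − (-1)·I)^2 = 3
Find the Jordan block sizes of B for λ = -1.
Block sizes for λ = -1: [2, 1]

From the dimensions of kernels of powers, the number of Jordan blocks of size at least j is d_j − d_{j−1} where d_j = dim ker(N^j) (with d_0 = 0). Computing the differences gives [2, 1].
The number of blocks of size exactly k is (#blocks of size ≥ k) − (#blocks of size ≥ k + 1), so the partition is: 1 block(s) of size 1, 1 block(s) of size 2.
In nonincreasing order the block sizes are [2, 1].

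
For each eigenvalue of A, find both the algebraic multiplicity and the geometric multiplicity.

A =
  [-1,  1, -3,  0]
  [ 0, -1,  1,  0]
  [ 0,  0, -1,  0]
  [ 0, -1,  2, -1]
λ = -1: alg = 4, geom = 2

Step 1 — factor the characteristic polynomial to read off the algebraic multiplicities:
  χ_A(x) = (x + 1)^4

Step 2 — compute geometric multiplicities via the rank-nullity identity g(λ) = n − rank(A − λI):
  rank(A − (-1)·I) = 2, so dim ker(A − (-1)·I) = n − 2 = 2

Summary:
  λ = -1: algebraic multiplicity = 4, geometric multiplicity = 2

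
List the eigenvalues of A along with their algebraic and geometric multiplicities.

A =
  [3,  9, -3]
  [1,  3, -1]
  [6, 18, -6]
λ = 0: alg = 3, geom = 2

Step 1 — factor the characteristic polynomial to read off the algebraic multiplicities:
  χ_A(x) = x^3

Step 2 — compute geometric multiplicities via the rank-nullity identity g(λ) = n − rank(A − λI):
  rank(A − (0)·I) = 1, so dim ker(A − (0)·I) = n − 1 = 2

Summary:
  λ = 0: algebraic multiplicity = 3, geometric multiplicity = 2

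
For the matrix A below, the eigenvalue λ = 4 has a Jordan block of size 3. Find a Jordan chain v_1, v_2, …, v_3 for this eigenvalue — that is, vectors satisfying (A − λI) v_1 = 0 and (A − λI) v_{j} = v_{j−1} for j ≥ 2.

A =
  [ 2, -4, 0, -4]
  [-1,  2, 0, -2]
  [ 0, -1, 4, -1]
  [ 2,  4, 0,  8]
A Jordan chain for λ = 4 of length 3:
v_1 = (0, 0, -1, 0)ᵀ
v_2 = (-2, -1, 0, 2)ᵀ
v_3 = (1, 0, 0, 0)ᵀ

Let N = A − (4)·I. We want v_3 with N^3 v_3 = 0 but N^2 v_3 ≠ 0; then v_{j-1} := N · v_j for j = 3, …, 2.

Pick v_3 = (1, 0, 0, 0)ᵀ.
Then v_2 = N · v_3 = (-2, -1, 0, 2)ᵀ.
Then v_1 = N · v_2 = (0, 0, -1, 0)ᵀ.

Sanity check: (A − (4)·I) v_1 = (0, 0, 0, 0)ᵀ = 0. ✓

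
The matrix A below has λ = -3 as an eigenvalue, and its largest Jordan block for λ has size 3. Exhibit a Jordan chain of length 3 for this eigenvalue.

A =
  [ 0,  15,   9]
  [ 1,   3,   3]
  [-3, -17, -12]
A Jordan chain for λ = -3 of length 3:
v_1 = (-3, 0, 1)ᵀ
v_2 = (3, 1, -3)ᵀ
v_3 = (1, 0, 0)ᵀ

Let N = A − (-3)·I. We want v_3 with N^3 v_3 = 0 but N^2 v_3 ≠ 0; then v_{j-1} := N · v_j for j = 3, …, 2.

Pick v_3 = (1, 0, 0)ᵀ.
Then v_2 = N · v_3 = (3, 1, -3)ᵀ.
Then v_1 = N · v_2 = (-3, 0, 1)ᵀ.

Sanity check: (A − (-3)·I) v_1 = (0, 0, 0)ᵀ = 0. ✓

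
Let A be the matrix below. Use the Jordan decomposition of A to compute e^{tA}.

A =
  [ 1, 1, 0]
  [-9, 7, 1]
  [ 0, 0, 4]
e^{tA} =
  [-3*t*exp(4*t) + exp(4*t), t*exp(4*t), t^2*exp(4*t)/2]
  [-9*t*exp(4*t), 3*t*exp(4*t) + exp(4*t), 3*t^2*exp(4*t)/2 + t*exp(4*t)]
  [0, 0, exp(4*t)]

Strategy: write A = P · J · P⁻¹ where J is a Jordan canonical form, so e^{tA} = P · e^{tJ} · P⁻¹, and e^{tJ} can be computed block-by-block.

A has Jordan form
J =
  [4, 1, 0]
  [0, 4, 1]
  [0, 0, 4]
(up to reordering of blocks).

Per-block formulas:
  For a 3×3 Jordan block J_3(4): exp(t · J_3(4)) = e^(4t)·(I + t·N + (t^2/2)·N^2), where N is the 3×3 nilpotent shift.

After assembling e^{tJ} and conjugating by P, we get:

e^{tA} =
  [-3*t*exp(4*t) + exp(4*t), t*exp(4*t), t^2*exp(4*t)/2]
  [-9*t*exp(4*t), 3*t*exp(4*t) + exp(4*t), 3*t^2*exp(4*t)/2 + t*exp(4*t)]
  [0, 0, exp(4*t)]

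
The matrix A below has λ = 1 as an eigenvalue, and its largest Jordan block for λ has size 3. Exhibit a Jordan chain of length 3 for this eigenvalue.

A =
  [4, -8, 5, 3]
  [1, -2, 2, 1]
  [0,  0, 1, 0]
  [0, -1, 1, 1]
A Jordan chain for λ = 1 of length 3:
v_1 = (1, 0, 0, -1)ᵀ
v_2 = (3, 1, 0, 0)ᵀ
v_3 = (1, 0, 0, 0)ᵀ

Let N = A − (1)·I. We want v_3 with N^3 v_3 = 0 but N^2 v_3 ≠ 0; then v_{j-1} := N · v_j for j = 3, …, 2.

Pick v_3 = (1, 0, 0, 0)ᵀ.
Then v_2 = N · v_3 = (3, 1, 0, 0)ᵀ.
Then v_1 = N · v_2 = (1, 0, 0, -1)ᵀ.

Sanity check: (A − (1)·I) v_1 = (0, 0, 0, 0)ᵀ = 0. ✓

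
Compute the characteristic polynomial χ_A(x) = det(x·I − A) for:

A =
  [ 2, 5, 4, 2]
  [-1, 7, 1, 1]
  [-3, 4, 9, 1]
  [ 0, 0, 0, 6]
x^4 - 24*x^3 + 216*x^2 - 864*x + 1296

Expanding det(x·I − A) (e.g. by cofactor expansion or by noting that A is similar to its Jordan form J, which has the same characteristic polynomial as A) gives
  χ_A(x) = x^4 - 24*x^3 + 216*x^2 - 864*x + 1296
which factors as (x - 6)^4. The eigenvalues (with algebraic multiplicities) are λ = 6 with multiplicity 4.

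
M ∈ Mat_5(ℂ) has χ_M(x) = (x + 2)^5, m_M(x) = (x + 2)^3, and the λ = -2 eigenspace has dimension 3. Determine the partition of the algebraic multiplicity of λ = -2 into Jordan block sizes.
Block sizes for λ = -2: [3, 1, 1]

Step 1 — from the characteristic polynomial, algebraic multiplicity of λ = -2 is 5. From dim ker(M − (-2)·I) = 3, there are exactly 3 Jordan blocks for λ = -2.
Step 2 — from the minimal polynomial, the factor (x + 2)^3 tells us the largest block for λ = -2 has size 3.
Step 3 — with total size 5, 3 blocks, and largest block 3, the block sizes (in nonincreasing order) are [3, 1, 1].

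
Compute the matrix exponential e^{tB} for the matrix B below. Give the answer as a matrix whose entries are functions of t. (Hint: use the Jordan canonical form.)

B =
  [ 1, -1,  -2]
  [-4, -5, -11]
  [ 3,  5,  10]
e^{tB} =
  [-t^2*exp(2*t)/2 - t*exp(2*t) + exp(2*t), -t^2*exp(2*t) - t*exp(2*t), -3*t^2*exp(2*t)/2 - 2*t*exp(2*t)]
  [-t^2*exp(2*t)/2 - 4*t*exp(2*t), -t^2*exp(2*t) - 7*t*exp(2*t) + exp(2*t), -3*t^2*exp(2*t)/2 - 11*t*exp(2*t)]
  [t^2*exp(2*t)/2 + 3*t*exp(2*t), t^2*exp(2*t) + 5*t*exp(2*t), 3*t^2*exp(2*t)/2 + 8*t*exp(2*t) + exp(2*t)]

Strategy: write B = P · J · P⁻¹ where J is a Jordan canonical form, so e^{tB} = P · e^{tJ} · P⁻¹, and e^{tJ} can be computed block-by-block.

B has Jordan form
J =
  [2, 1, 0]
  [0, 2, 1]
  [0, 0, 2]
(up to reordering of blocks).

Per-block formulas:
  For a 3×3 Jordan block J_3(2): exp(t · J_3(2)) = e^(2t)·(I + t·N + (t^2/2)·N^2), where N is the 3×3 nilpotent shift.

After assembling e^{tJ} and conjugating by P, we get:

e^{tB} =
  [-t^2*exp(2*t)/2 - t*exp(2*t) + exp(2*t), -t^2*exp(2*t) - t*exp(2*t), -3*t^2*exp(2*t)/2 - 2*t*exp(2*t)]
  [-t^2*exp(2*t)/2 - 4*t*exp(2*t), -t^2*exp(2*t) - 7*t*exp(2*t) + exp(2*t), -3*t^2*exp(2*t)/2 - 11*t*exp(2*t)]
  [t^2*exp(2*t)/2 + 3*t*exp(2*t), t^2*exp(2*t) + 5*t*exp(2*t), 3*t^2*exp(2*t)/2 + 8*t*exp(2*t) + exp(2*t)]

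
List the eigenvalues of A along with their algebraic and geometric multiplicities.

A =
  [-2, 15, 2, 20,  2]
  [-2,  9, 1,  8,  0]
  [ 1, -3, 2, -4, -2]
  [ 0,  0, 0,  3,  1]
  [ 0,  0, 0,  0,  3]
λ = 3: alg = 5, geom = 2

Step 1 — factor the characteristic polynomial to read off the algebraic multiplicities:
  χ_A(x) = (x - 3)^5

Step 2 — compute geometric multiplicities via the rank-nullity identity g(λ) = n − rank(A − λI):
  rank(A − (3)·I) = 3, so dim ker(A − (3)·I) = n − 3 = 2

Summary:
  λ = 3: algebraic multiplicity = 5, geometric multiplicity = 2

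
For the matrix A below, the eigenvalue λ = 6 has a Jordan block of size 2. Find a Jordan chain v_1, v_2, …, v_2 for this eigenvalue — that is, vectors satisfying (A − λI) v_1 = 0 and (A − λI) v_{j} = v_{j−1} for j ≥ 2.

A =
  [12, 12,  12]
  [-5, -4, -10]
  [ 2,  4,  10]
A Jordan chain for λ = 6 of length 2:
v_1 = (6, -5, 2)ᵀ
v_2 = (1, 0, 0)ᵀ

Let N = A − (6)·I. We want v_2 with N^2 v_2 = 0 but N^1 v_2 ≠ 0; then v_{j-1} := N · v_j for j = 2, …, 2.

Pick v_2 = (1, 0, 0)ᵀ.
Then v_1 = N · v_2 = (6, -5, 2)ᵀ.

Sanity check: (A − (6)·I) v_1 = (0, 0, 0)ᵀ = 0. ✓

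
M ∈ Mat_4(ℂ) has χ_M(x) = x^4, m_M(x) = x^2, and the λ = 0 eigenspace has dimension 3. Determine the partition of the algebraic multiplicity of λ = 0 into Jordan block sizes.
Block sizes for λ = 0: [2, 1, 1]

Step 1 — from the characteristic polynomial, algebraic multiplicity of λ = 0 is 4. From dim ker(M − (0)·I) = 3, there are exactly 3 Jordan blocks for λ = 0.
Step 2 — from the minimal polynomial, the factor (x − 0)^2 tells us the largest block for λ = 0 has size 2.
Step 3 — with total size 4, 3 blocks, and largest block 2, the block sizes (in nonincreasing order) are [2, 1, 1].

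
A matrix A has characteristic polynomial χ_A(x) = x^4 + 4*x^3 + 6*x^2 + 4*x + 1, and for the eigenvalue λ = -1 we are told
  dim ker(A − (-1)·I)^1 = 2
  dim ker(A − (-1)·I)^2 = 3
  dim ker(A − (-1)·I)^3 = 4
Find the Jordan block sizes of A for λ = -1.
Block sizes for λ = -1: [3, 1]

From the dimensions of kernels of powers, the number of Jordan blocks of size at least j is d_j − d_{j−1} where d_j = dim ker(N^j) (with d_0 = 0). Computing the differences gives [2, 1, 1].
The number of blocks of size exactly k is (#blocks of size ≥ k) − (#blocks of size ≥ k + 1), so the partition is: 1 block(s) of size 1, 1 block(s) of size 3.
In nonincreasing order the block sizes are [3, 1].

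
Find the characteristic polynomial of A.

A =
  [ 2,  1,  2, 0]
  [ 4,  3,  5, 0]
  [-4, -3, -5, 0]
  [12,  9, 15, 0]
x^4

Expanding det(x·I − A) (e.g. by cofactor expansion or by noting that A is similar to its Jordan form J, which has the same characteristic polynomial as A) gives
  χ_A(x) = x^4
which factors as x^4. The eigenvalues (with algebraic multiplicities) are λ = 0 with multiplicity 4.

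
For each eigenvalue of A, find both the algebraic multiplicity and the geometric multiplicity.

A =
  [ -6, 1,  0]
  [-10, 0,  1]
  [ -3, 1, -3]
λ = -3: alg = 3, geom = 1

Step 1 — factor the characteristic polynomial to read off the algebraic multiplicities:
  χ_A(x) = (x + 3)^3

Step 2 — compute geometric multiplicities via the rank-nullity identity g(λ) = n − rank(A − λI):
  rank(A − (-3)·I) = 2, so dim ker(A − (-3)·I) = n − 2 = 1

Summary:
  λ = -3: algebraic multiplicity = 3, geometric multiplicity = 1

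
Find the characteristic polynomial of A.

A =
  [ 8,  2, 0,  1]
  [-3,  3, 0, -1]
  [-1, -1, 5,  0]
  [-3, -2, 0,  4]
x^4 - 20*x^3 + 150*x^2 - 500*x + 625

Expanding det(x·I − A) (e.g. by cofactor expansion or by noting that A is similar to its Jordan form J, which has the same characteristic polynomial as A) gives
  χ_A(x) = x^4 - 20*x^3 + 150*x^2 - 500*x + 625
which factors as (x - 5)^4. The eigenvalues (with algebraic multiplicities) are λ = 5 with multiplicity 4.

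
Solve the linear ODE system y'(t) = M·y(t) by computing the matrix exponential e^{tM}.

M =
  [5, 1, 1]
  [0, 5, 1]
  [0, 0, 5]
e^{tM} =
  [exp(5*t), t*exp(5*t), t^2*exp(5*t)/2 + t*exp(5*t)]
  [0, exp(5*t), t*exp(5*t)]
  [0, 0, exp(5*t)]

Strategy: write M = P · J · P⁻¹ where J is a Jordan canonical form, so e^{tM} = P · e^{tJ} · P⁻¹, and e^{tJ} can be computed block-by-block.

M has Jordan form
J =
  [5, 1, 0]
  [0, 5, 1]
  [0, 0, 5]
(up to reordering of blocks).

Per-block formulas:
  For a 3×3 Jordan block J_3(5): exp(t · J_3(5)) = e^(5t)·(I + t·N + (t^2/2)·N^2), where N is the 3×3 nilpotent shift.

After assembling e^{tJ} and conjugating by P, we get:

e^{tM} =
  [exp(5*t), t*exp(5*t), t^2*exp(5*t)/2 + t*exp(5*t)]
  [0, exp(5*t), t*exp(5*t)]
  [0, 0, exp(5*t)]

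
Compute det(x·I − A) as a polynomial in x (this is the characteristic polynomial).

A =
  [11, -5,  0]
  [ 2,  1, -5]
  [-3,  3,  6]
x^3 - 18*x^2 + 108*x - 216

Expanding det(x·I − A) (e.g. by cofactor expansion or by noting that A is similar to its Jordan form J, which has the same characteristic polynomial as A) gives
  χ_A(x) = x^3 - 18*x^2 + 108*x - 216
which factors as (x - 6)^3. The eigenvalues (with algebraic multiplicities) are λ = 6 with multiplicity 3.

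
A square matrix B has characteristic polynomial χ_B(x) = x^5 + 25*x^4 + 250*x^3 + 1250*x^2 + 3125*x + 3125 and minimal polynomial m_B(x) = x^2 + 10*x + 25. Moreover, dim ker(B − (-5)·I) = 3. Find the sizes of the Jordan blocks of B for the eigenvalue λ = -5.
Block sizes for λ = -5: [2, 2, 1]

Step 1 — from the characteristic polynomial, algebraic multiplicity of λ = -5 is 5. From dim ker(B − (-5)·I) = 3, there are exactly 3 Jordan blocks for λ = -5.
Step 2 — from the minimal polynomial, the factor (x + 5)^2 tells us the largest block for λ = -5 has size 2.
Step 3 — with total size 5, 3 blocks, and largest block 2, the block sizes (in nonincreasing order) are [2, 2, 1].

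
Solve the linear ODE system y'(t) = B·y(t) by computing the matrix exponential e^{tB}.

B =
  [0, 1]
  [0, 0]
e^{tB} =
  [1, t]
  [0, 1]

Strategy: write B = P · J · P⁻¹ where J is a Jordan canonical form, so e^{tB} = P · e^{tJ} · P⁻¹, and e^{tJ} can be computed block-by-block.

B has Jordan form
J =
  [0, 1]
  [0, 0]
(up to reordering of blocks).

Per-block formulas:
  For a 2×2 Jordan block J_2(0): exp(t · J_2(0)) = e^(0t)·(I + t·N), where N is the 2×2 nilpotent shift.

After assembling e^{tJ} and conjugating by P, we get:

e^{tB} =
  [1, t]
  [0, 1]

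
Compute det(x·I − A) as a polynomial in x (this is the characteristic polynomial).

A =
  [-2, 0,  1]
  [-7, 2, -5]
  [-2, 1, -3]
x^3 + 3*x^2 + 3*x + 1

Expanding det(x·I − A) (e.g. by cofactor expansion or by noting that A is similar to its Jordan form J, which has the same characteristic polynomial as A) gives
  χ_A(x) = x^3 + 3*x^2 + 3*x + 1
which factors as (x + 1)^3. The eigenvalues (with algebraic multiplicities) are λ = -1 with multiplicity 3.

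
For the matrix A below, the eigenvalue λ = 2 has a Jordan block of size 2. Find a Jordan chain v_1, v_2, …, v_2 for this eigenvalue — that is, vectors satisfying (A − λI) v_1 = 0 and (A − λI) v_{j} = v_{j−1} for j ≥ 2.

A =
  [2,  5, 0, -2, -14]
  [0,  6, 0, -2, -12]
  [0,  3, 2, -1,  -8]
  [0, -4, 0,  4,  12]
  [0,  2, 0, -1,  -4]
A Jordan chain for λ = 2 of length 2:
v_1 = (5, 4, 3, -4, 2)ᵀ
v_2 = (0, 1, 0, 0, 0)ᵀ

Let N = A − (2)·I. We want v_2 with N^2 v_2 = 0 but N^1 v_2 ≠ 0; then v_{j-1} := N · v_j for j = 2, …, 2.

Pick v_2 = (0, 1, 0, 0, 0)ᵀ.
Then v_1 = N · v_2 = (5, 4, 3, -4, 2)ᵀ.

Sanity check: (A − (2)·I) v_1 = (0, 0, 0, 0, 0)ᵀ = 0. ✓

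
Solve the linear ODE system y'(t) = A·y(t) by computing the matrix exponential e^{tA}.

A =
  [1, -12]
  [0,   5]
e^{tA} =
  [exp(t), -3*exp(5*t) + 3*exp(t)]
  [0, exp(5*t)]

Strategy: write A = P · J · P⁻¹ where J is a Jordan canonical form, so e^{tA} = P · e^{tJ} · P⁻¹, and e^{tJ} can be computed block-by-block.

A has Jordan form
J =
  [1, 0]
  [0, 5]
(up to reordering of blocks).

Per-block formulas:
  For a 1×1 block at λ = 5: exp(t · [5]) = [e^(5t)].
  For a 1×1 block at λ = 1: exp(t · [1]) = [e^(1t)].

After assembling e^{tJ} and conjugating by P, we get:

e^{tA} =
  [exp(t), -3*exp(5*t) + 3*exp(t)]
  [0, exp(5*t)]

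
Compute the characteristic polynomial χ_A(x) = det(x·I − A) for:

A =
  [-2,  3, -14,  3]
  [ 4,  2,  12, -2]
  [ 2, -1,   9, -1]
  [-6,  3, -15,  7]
x^4 - 16*x^3 + 96*x^2 - 256*x + 256

Expanding det(x·I − A) (e.g. by cofactor expansion or by noting that A is similar to its Jordan form J, which has the same characteristic polynomial as A) gives
  χ_A(x) = x^4 - 16*x^3 + 96*x^2 - 256*x + 256
which factors as (x - 4)^4. The eigenvalues (with algebraic multiplicities) are λ = 4 with multiplicity 4.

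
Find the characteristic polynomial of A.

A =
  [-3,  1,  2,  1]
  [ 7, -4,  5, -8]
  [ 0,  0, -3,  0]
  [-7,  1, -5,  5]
x^4 + 5*x^3 - 9*x^2 - 81*x - 108

Expanding det(x·I − A) (e.g. by cofactor expansion or by noting that A is similar to its Jordan form J, which has the same characteristic polynomial as A) gives
  χ_A(x) = x^4 + 5*x^3 - 9*x^2 - 81*x - 108
which factors as (x - 4)*(x + 3)^3. The eigenvalues (with algebraic multiplicities) are λ = -3 with multiplicity 3, λ = 4 with multiplicity 1.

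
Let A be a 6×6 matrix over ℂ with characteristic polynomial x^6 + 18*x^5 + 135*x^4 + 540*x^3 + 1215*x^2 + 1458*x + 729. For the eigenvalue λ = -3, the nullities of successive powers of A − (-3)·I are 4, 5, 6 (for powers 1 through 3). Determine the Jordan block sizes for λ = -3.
Block sizes for λ = -3: [3, 1, 1, 1]

From the dimensions of kernels of powers, the number of Jordan blocks of size at least j is d_j − d_{j−1} where d_j = dim ker(N^j) (with d_0 = 0). Computing the differences gives [4, 1, 1].
The number of blocks of size exactly k is (#blocks of size ≥ k) − (#blocks of size ≥ k + 1), so the partition is: 3 block(s) of size 1, 1 block(s) of size 3.
In nonincreasing order the block sizes are [3, 1, 1, 1].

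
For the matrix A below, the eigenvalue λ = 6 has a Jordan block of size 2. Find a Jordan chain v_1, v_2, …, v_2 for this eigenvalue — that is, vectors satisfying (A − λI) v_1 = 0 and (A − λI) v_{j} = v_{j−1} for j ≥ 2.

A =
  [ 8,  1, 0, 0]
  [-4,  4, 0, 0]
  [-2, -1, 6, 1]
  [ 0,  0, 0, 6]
A Jordan chain for λ = 6 of length 2:
v_1 = (2, -4, -2, 0)ᵀ
v_2 = (1, 0, 0, 0)ᵀ

Let N = A − (6)·I. We want v_2 with N^2 v_2 = 0 but N^1 v_2 ≠ 0; then v_{j-1} := N · v_j for j = 2, …, 2.

Pick v_2 = (1, 0, 0, 0)ᵀ.
Then v_1 = N · v_2 = (2, -4, -2, 0)ᵀ.

Sanity check: (A − (6)·I) v_1 = (0, 0, 0, 0)ᵀ = 0. ✓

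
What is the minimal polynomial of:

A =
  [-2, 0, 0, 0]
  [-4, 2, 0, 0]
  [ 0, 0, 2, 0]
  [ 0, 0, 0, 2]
x^2 - 4

The characteristic polynomial is χ_A(x) = (x - 2)^3*(x + 2), so the eigenvalues are known. The minimal polynomial is
  m_A(x) = Π_λ (x − λ)^{k_λ}
where k_λ is the size of the *largest* Jordan block for λ (equivalently, the smallest k with (A − λI)^k v = 0 for every generalised eigenvector v of λ).

  λ = -2: largest Jordan block has size 1, contributing (x + 2)
  λ = 2: largest Jordan block has size 1, contributing (x − 2)

So m_A(x) = (x - 2)*(x + 2) = x^2 - 4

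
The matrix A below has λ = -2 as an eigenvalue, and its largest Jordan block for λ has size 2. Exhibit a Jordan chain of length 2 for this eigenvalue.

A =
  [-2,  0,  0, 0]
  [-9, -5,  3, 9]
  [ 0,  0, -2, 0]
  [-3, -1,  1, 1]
A Jordan chain for λ = -2 of length 2:
v_1 = (0, -9, 0, -3)ᵀ
v_2 = (1, 0, 0, 0)ᵀ

Let N = A − (-2)·I. We want v_2 with N^2 v_2 = 0 but N^1 v_2 ≠ 0; then v_{j-1} := N · v_j for j = 2, …, 2.

Pick v_2 = (1, 0, 0, 0)ᵀ.
Then v_1 = N · v_2 = (0, -9, 0, -3)ᵀ.

Sanity check: (A − (-2)·I) v_1 = (0, 0, 0, 0)ᵀ = 0. ✓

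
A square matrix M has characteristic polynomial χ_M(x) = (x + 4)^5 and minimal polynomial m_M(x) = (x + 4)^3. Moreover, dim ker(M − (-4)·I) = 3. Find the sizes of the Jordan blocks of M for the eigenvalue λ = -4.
Block sizes for λ = -4: [3, 1, 1]

Step 1 — from the characteristic polynomial, algebraic multiplicity of λ = -4 is 5. From dim ker(M − (-4)·I) = 3, there are exactly 3 Jordan blocks for λ = -4.
Step 2 — from the minimal polynomial, the factor (x + 4)^3 tells us the largest block for λ = -4 has size 3.
Step 3 — with total size 5, 3 blocks, and largest block 3, the block sizes (in nonincreasing order) are [3, 1, 1].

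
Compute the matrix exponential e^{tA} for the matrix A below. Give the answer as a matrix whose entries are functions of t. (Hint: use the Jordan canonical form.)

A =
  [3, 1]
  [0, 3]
e^{tA} =
  [exp(3*t), t*exp(3*t)]
  [0, exp(3*t)]

Strategy: write A = P · J · P⁻¹ where J is a Jordan canonical form, so e^{tA} = P · e^{tJ} · P⁻¹, and e^{tJ} can be computed block-by-block.

A has Jordan form
J =
  [3, 1]
  [0, 3]
(up to reordering of blocks).

Per-block formulas:
  For a 2×2 Jordan block J_2(3): exp(t · J_2(3)) = e^(3t)·(I + t·N), where N is the 2×2 nilpotent shift.

After assembling e^{tJ} and conjugating by P, we get:

e^{tA} =
  [exp(3*t), t*exp(3*t)]
  [0, exp(3*t)]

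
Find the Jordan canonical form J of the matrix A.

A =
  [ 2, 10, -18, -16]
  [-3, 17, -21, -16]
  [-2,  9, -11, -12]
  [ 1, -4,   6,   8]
J_3(4) ⊕ J_1(4)

The characteristic polynomial is
  det(x·I − A) = x^4 - 16*x^3 + 96*x^2 - 256*x + 256 = (x - 4)^4

Eigenvalues and multiplicities (the geometric multiplicity of λ is n − rank(A − λI), which equals the number of Jordan blocks for λ):
  λ = 4: algebraic multiplicity = 4, geometric multiplicity = 2

Determining the block sizes for each eigenvalue:
  λ = 4: with am = 4 and gm = 2, the partition is not yet determined (e.g. several partitions of 4 into 2 parts exist). Let N = A − (4)·I. Computing rank(N^1) = 2, rank(N^2) = 1, rank(N^3) = 0; the number of blocks of size ≥ j is rank(N^{j−1}) − rank(N^j), giving [2, 1, 1]. So we have 1 block(s) of size 3, 1 block(s) of size 1 → block sizes [3, 1]

Assembling the blocks gives a Jordan form
J =
  [4, 1, 0, 0]
  [0, 4, 1, 0]
  [0, 0, 4, 0]
  [0, 0, 0, 4]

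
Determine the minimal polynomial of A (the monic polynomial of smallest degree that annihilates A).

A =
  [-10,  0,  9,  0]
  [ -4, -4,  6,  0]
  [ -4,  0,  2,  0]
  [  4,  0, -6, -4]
x^2 + 8*x + 16

The characteristic polynomial is χ_A(x) = (x + 4)^4, so the eigenvalues are known. The minimal polynomial is
  m_A(x) = Π_λ (x − λ)^{k_λ}
where k_λ is the size of the *largest* Jordan block for λ (equivalently, the smallest k with (A − λI)^k v = 0 for every generalised eigenvector v of λ).

  λ = -4: largest Jordan block has size 2, contributing (x + 4)^2

So m_A(x) = (x + 4)^2 = x^2 + 8*x + 16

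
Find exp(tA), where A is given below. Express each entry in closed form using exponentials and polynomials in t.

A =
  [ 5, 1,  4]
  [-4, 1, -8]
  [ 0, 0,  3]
e^{tA} =
  [2*t*exp(3*t) + exp(3*t), t*exp(3*t), 4*t*exp(3*t)]
  [-4*t*exp(3*t), -2*t*exp(3*t) + exp(3*t), -8*t*exp(3*t)]
  [0, 0, exp(3*t)]

Strategy: write A = P · J · P⁻¹ where J is a Jordan canonical form, so e^{tA} = P · e^{tJ} · P⁻¹, and e^{tJ} can be computed block-by-block.

A has Jordan form
J =
  [3, 1, 0]
  [0, 3, 0]
  [0, 0, 3]
(up to reordering of blocks).

Per-block formulas:
  For a 2×2 Jordan block J_2(3): exp(t · J_2(3)) = e^(3t)·(I + t·N), where N is the 2×2 nilpotent shift.
  For a 1×1 block at λ = 3: exp(t · [3]) = [e^(3t)].

After assembling e^{tJ} and conjugating by P, we get:

e^{tA} =
  [2*t*exp(3*t) + exp(3*t), t*exp(3*t), 4*t*exp(3*t)]
  [-4*t*exp(3*t), -2*t*exp(3*t) + exp(3*t), -8*t*exp(3*t)]
  [0, 0, exp(3*t)]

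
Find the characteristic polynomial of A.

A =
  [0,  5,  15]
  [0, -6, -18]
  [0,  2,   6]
x^3

Expanding det(x·I − A) (e.g. by cofactor expansion or by noting that A is similar to its Jordan form J, which has the same characteristic polynomial as A) gives
  χ_A(x) = x^3
which factors as x^3. The eigenvalues (with algebraic multiplicities) are λ = 0 with multiplicity 3.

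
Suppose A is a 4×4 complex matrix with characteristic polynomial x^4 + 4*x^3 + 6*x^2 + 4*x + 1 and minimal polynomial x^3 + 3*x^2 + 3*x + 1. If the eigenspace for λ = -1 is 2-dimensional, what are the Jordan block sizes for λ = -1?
Block sizes for λ = -1: [3, 1]

Step 1 — from the characteristic polynomial, algebraic multiplicity of λ = -1 is 4. From dim ker(A − (-1)·I) = 2, there are exactly 2 Jordan blocks for λ = -1.
Step 2 — from the minimal polynomial, the factor (x + 1)^3 tells us the largest block for λ = -1 has size 3.
Step 3 — with total size 4, 2 blocks, and largest block 3, the block sizes (in nonincreasing order) are [3, 1].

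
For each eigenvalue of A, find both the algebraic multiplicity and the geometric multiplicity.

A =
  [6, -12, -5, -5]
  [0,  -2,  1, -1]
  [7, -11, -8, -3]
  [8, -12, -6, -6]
λ = -4: alg = 1, geom = 1; λ = -2: alg = 3, geom = 1

Step 1 — factor the characteristic polynomial to read off the algebraic multiplicities:
  χ_A(x) = (x + 2)^3*(x + 4)

Step 2 — compute geometric multiplicities via the rank-nullity identity g(λ) = n − rank(A − λI):
  rank(A − (-4)·I) = 3, so dim ker(A − (-4)·I) = n − 3 = 1
  rank(A − (-2)·I) = 3, so dim ker(A − (-2)·I) = n − 3 = 1

Summary:
  λ = -4: algebraic multiplicity = 1, geometric multiplicity = 1
  λ = -2: algebraic multiplicity = 3, geometric multiplicity = 1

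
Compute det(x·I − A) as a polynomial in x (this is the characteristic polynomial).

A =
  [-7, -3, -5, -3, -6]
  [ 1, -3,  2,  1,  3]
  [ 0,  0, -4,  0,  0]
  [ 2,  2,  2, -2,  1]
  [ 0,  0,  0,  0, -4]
x^5 + 20*x^4 + 160*x^3 + 640*x^2 + 1280*x + 1024

Expanding det(x·I − A) (e.g. by cofactor expansion or by noting that A is similar to its Jordan form J, which has the same characteristic polynomial as A) gives
  χ_A(x) = x^5 + 20*x^4 + 160*x^3 + 640*x^2 + 1280*x + 1024
which factors as (x + 4)^5. The eigenvalues (with algebraic multiplicities) are λ = -4 with multiplicity 5.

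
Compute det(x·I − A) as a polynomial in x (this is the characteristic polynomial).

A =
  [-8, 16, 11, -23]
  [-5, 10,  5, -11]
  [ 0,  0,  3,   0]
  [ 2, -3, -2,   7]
x^4 - 12*x^3 + 54*x^2 - 108*x + 81

Expanding det(x·I − A) (e.g. by cofactor expansion or by noting that A is similar to its Jordan form J, which has the same characteristic polynomial as A) gives
  χ_A(x) = x^4 - 12*x^3 + 54*x^2 - 108*x + 81
which factors as (x - 3)^4. The eigenvalues (with algebraic multiplicities) are λ = 3 with multiplicity 4.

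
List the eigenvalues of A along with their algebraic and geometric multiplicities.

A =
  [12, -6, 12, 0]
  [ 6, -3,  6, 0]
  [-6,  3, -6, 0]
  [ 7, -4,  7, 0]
λ = 0: alg = 3, geom = 2; λ = 3: alg = 1, geom = 1

Step 1 — factor the characteristic polynomial to read off the algebraic multiplicities:
  χ_A(x) = x^3*(x - 3)

Step 2 — compute geometric multiplicities via the rank-nullity identity g(λ) = n − rank(A − λI):
  rank(A − (0)·I) = 2, so dim ker(A − (0)·I) = n − 2 = 2
  rank(A − (3)·I) = 3, so dim ker(A − (3)·I) = n − 3 = 1

Summary:
  λ = 0: algebraic multiplicity = 3, geometric multiplicity = 2
  λ = 3: algebraic multiplicity = 1, geometric multiplicity = 1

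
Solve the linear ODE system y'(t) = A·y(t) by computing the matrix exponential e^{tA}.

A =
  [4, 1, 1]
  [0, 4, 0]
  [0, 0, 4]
e^{tA} =
  [exp(4*t), t*exp(4*t), t*exp(4*t)]
  [0, exp(4*t), 0]
  [0, 0, exp(4*t)]

Strategy: write A = P · J · P⁻¹ where J is a Jordan canonical form, so e^{tA} = P · e^{tJ} · P⁻¹, and e^{tJ} can be computed block-by-block.

A has Jordan form
J =
  [4, 1, 0]
  [0, 4, 0]
  [0, 0, 4]
(up to reordering of blocks).

Per-block formulas:
  For a 2×2 Jordan block J_2(4): exp(t · J_2(4)) = e^(4t)·(I + t·N), where N is the 2×2 nilpotent shift.
  For a 1×1 block at λ = 4: exp(t · [4]) = [e^(4t)].

After assembling e^{tJ} and conjugating by P, we get:

e^{tA} =
  [exp(4*t), t*exp(4*t), t*exp(4*t)]
  [0, exp(4*t), 0]
  [0, 0, exp(4*t)]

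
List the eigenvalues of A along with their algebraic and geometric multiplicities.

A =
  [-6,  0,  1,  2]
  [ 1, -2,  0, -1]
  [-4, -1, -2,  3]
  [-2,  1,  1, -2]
λ = -3: alg = 4, geom = 2

Step 1 — factor the characteristic polynomial to read off the algebraic multiplicities:
  χ_A(x) = (x + 3)^4

Step 2 — compute geometric multiplicities via the rank-nullity identity g(λ) = n − rank(A − λI):
  rank(A − (-3)·I) = 2, so dim ker(A − (-3)·I) = n − 2 = 2

Summary:
  λ = -3: algebraic multiplicity = 4, geometric multiplicity = 2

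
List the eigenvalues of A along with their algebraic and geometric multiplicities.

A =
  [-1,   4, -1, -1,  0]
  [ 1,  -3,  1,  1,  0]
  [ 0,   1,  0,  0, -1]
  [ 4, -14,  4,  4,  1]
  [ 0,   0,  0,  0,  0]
λ = 0: alg = 5, geom = 2

Step 1 — factor the characteristic polynomial to read off the algebraic multiplicities:
  χ_A(x) = x^5

Step 2 — compute geometric multiplicities via the rank-nullity identity g(λ) = n − rank(A − λI):
  rank(A − (0)·I) = 3, so dim ker(A − (0)·I) = n − 3 = 2

Summary:
  λ = 0: algebraic multiplicity = 5, geometric multiplicity = 2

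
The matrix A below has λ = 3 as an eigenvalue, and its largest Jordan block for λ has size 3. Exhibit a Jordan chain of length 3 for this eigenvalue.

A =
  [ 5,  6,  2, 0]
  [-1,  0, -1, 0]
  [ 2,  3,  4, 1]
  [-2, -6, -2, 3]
A Jordan chain for λ = 3 of length 3:
v_1 = (2, -1, 1, -2)ᵀ
v_2 = (2, -1, 2, -2)ᵀ
v_3 = (1, 0, 0, 0)ᵀ

Let N = A − (3)·I. We want v_3 with N^3 v_3 = 0 but N^2 v_3 ≠ 0; then v_{j-1} := N · v_j for j = 3, …, 2.

Pick v_3 = (1, 0, 0, 0)ᵀ.
Then v_2 = N · v_3 = (2, -1, 2, -2)ᵀ.
Then v_1 = N · v_2 = (2, -1, 1, -2)ᵀ.

Sanity check: (A − (3)·I) v_1 = (0, 0, 0, 0)ᵀ = 0. ✓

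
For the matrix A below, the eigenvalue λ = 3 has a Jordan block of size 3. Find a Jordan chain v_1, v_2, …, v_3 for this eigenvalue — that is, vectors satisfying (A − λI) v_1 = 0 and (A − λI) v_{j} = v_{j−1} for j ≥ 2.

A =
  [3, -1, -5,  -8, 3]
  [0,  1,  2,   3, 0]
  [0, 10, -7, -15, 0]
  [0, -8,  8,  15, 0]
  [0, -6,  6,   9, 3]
A Jordan chain for λ = 3 of length 3:
v_1 = (-2, 0, 0, 0, 0)ᵀ
v_2 = (-1, -2, 10, -8, -6)ᵀ
v_3 = (0, 1, 0, 0, 0)ᵀ

Let N = A − (3)·I. We want v_3 with N^3 v_3 = 0 but N^2 v_3 ≠ 0; then v_{j-1} := N · v_j for j = 3, …, 2.

Pick v_3 = (0, 1, 0, 0, 0)ᵀ.
Then v_2 = N · v_3 = (-1, -2, 10, -8, -6)ᵀ.
Then v_1 = N · v_2 = (-2, 0, 0, 0, 0)ᵀ.

Sanity check: (A − (3)·I) v_1 = (0, 0, 0, 0, 0)ᵀ = 0. ✓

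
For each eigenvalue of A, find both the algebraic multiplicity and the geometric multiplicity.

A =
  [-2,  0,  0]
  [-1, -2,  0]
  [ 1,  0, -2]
λ = -2: alg = 3, geom = 2

Step 1 — factor the characteristic polynomial to read off the algebraic multiplicities:
  χ_A(x) = (x + 2)^3

Step 2 — compute geometric multiplicities via the rank-nullity identity g(λ) = n − rank(A − λI):
  rank(A − (-2)·I) = 1, so dim ker(A − (-2)·I) = n − 1 = 2

Summary:
  λ = -2: algebraic multiplicity = 3, geometric multiplicity = 2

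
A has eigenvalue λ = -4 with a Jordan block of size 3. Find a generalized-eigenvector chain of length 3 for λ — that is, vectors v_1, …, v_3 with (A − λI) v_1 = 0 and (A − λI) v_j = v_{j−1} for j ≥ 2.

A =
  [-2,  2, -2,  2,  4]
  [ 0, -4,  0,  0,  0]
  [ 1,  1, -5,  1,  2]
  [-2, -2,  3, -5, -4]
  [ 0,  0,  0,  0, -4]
A Jordan chain for λ = -4 of length 3:
v_1 = (-2, 0, -1, 1, 0)ᵀ
v_2 = (2, 0, 1, -2, 0)ᵀ
v_3 = (1, 0, 0, 0, 0)ᵀ

Let N = A − (-4)·I. We want v_3 with N^3 v_3 = 0 but N^2 v_3 ≠ 0; then v_{j-1} := N · v_j for j = 3, …, 2.

Pick v_3 = (1, 0, 0, 0, 0)ᵀ.
Then v_2 = N · v_3 = (2, 0, 1, -2, 0)ᵀ.
Then v_1 = N · v_2 = (-2, 0, -1, 1, 0)ᵀ.

Sanity check: (A − (-4)·I) v_1 = (0, 0, 0, 0, 0)ᵀ = 0. ✓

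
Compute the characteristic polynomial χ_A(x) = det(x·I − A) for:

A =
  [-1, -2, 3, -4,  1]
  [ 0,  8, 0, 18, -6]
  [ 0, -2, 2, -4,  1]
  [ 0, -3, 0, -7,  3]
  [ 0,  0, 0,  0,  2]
x^5 - 4*x^4 + x^3 + 10*x^2 - 4*x - 8

Expanding det(x·I − A) (e.g. by cofactor expansion or by noting that A is similar to its Jordan form J, which has the same characteristic polynomial as A) gives
  χ_A(x) = x^5 - 4*x^4 + x^3 + 10*x^2 - 4*x - 8
which factors as (x - 2)^3*(x + 1)^2. The eigenvalues (with algebraic multiplicities) are λ = -1 with multiplicity 2, λ = 2 with multiplicity 3.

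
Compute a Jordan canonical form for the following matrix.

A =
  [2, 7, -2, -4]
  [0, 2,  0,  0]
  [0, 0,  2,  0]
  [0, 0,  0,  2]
J_2(2) ⊕ J_1(2) ⊕ J_1(2)

The characteristic polynomial is
  det(x·I − A) = x^4 - 8*x^3 + 24*x^2 - 32*x + 16 = (x - 2)^4

Eigenvalues and multiplicities (the geometric multiplicity of λ is n − rank(A − λI), which equals the number of Jordan blocks for λ):
  λ = 2: algebraic multiplicity = 4, geometric multiplicity = 3

Determining the block sizes for each eigenvalue:
  λ = 2: 3 blocks summing to 4 forces exactly one block of size 2 and the rest size 1 → block sizes [2, 1, 1]

Assembling the blocks gives a Jordan form
J =
  [2, 1, 0, 0]
  [0, 2, 0, 0]
  [0, 0, 2, 0]
  [0, 0, 0, 2]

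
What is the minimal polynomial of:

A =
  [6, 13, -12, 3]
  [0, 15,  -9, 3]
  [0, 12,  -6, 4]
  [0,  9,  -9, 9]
x^2 - 12*x + 36

The characteristic polynomial is χ_A(x) = (x - 6)^4, so the eigenvalues are known. The minimal polynomial is
  m_A(x) = Π_λ (x − λ)^{k_λ}
where k_λ is the size of the *largest* Jordan block for λ (equivalently, the smallest k with (A − λI)^k v = 0 for every generalised eigenvector v of λ).

  λ = 6: largest Jordan block has size 2, contributing (x − 6)^2

So m_A(x) = (x - 6)^2 = x^2 - 12*x + 36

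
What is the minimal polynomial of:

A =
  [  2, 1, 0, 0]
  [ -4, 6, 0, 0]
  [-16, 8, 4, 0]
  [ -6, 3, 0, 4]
x^2 - 8*x + 16

The characteristic polynomial is χ_A(x) = (x - 4)^4, so the eigenvalues are known. The minimal polynomial is
  m_A(x) = Π_λ (x − λ)^{k_λ}
where k_λ is the size of the *largest* Jordan block for λ (equivalently, the smallest k with (A − λI)^k v = 0 for every generalised eigenvector v of λ).

  λ = 4: largest Jordan block has size 2, contributing (x − 4)^2

So m_A(x) = (x - 4)^2 = x^2 - 8*x + 16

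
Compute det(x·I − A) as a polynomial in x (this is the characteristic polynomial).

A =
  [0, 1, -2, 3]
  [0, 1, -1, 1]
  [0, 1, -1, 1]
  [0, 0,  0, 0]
x^4

Expanding det(x·I − A) (e.g. by cofactor expansion or by noting that A is similar to its Jordan form J, which has the same characteristic polynomial as A) gives
  χ_A(x) = x^4
which factors as x^4. The eigenvalues (with algebraic multiplicities) are λ = 0 with multiplicity 4.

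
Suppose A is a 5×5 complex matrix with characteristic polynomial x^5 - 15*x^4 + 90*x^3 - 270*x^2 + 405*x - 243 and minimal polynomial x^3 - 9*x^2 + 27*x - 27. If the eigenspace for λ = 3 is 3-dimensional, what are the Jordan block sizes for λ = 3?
Block sizes for λ = 3: [3, 1, 1]

Step 1 — from the characteristic polynomial, algebraic multiplicity of λ = 3 is 5. From dim ker(A − (3)·I) = 3, there are exactly 3 Jordan blocks for λ = 3.
Step 2 — from the minimal polynomial, the factor (x − 3)^3 tells us the largest block for λ = 3 has size 3.
Step 3 — with total size 5, 3 blocks, and largest block 3, the block sizes (in nonincreasing order) are [3, 1, 1].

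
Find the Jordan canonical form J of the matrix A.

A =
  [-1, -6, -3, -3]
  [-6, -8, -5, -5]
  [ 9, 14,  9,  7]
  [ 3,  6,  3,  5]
J_1(-1) ⊕ J_2(2) ⊕ J_1(2)

The characteristic polynomial is
  det(x·I − A) = x^4 - 5*x^3 + 6*x^2 + 4*x - 8 = (x - 2)^3*(x + 1)

Eigenvalues and multiplicities (the geometric multiplicity of λ is n − rank(A − λI), which equals the number of Jordan blocks for λ):
  λ = -1: algebraic multiplicity = 1, geometric multiplicity = 1
  λ = 2: algebraic multiplicity = 3, geometric multiplicity = 2

Determining the block sizes for each eigenvalue:
  λ = -1: one block (gm = 1), so the single block has size am = 1 → block sizes [1]
  λ = 2: 2 blocks summing to 3 forces exactly one block of size 2 and the rest size 1 → block sizes [2, 1]

Assembling the blocks gives a Jordan form
J =
  [-1, 0, 0, 0]
  [ 0, 2, 1, 0]
  [ 0, 0, 2, 0]
  [ 0, 0, 0, 2]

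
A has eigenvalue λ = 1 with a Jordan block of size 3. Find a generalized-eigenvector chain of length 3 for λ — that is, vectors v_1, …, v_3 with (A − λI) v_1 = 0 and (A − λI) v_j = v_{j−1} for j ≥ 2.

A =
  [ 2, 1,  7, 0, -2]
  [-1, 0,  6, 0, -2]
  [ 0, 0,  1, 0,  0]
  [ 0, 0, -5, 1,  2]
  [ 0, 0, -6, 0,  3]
A Jordan chain for λ = 1 of length 3:
v_1 = (1, -1, 0, 0, 0)ᵀ
v_2 = (1, 0, 0, 1, 0)ᵀ
v_3 = (0, 0, 1, 0, 3)ᵀ

Let N = A − (1)·I. We want v_3 with N^3 v_3 = 0 but N^2 v_3 ≠ 0; then v_{j-1} := N · v_j for j = 3, …, 2.

Pick v_3 = (0, 0, 1, 0, 3)ᵀ.
Then v_2 = N · v_3 = (1, 0, 0, 1, 0)ᵀ.
Then v_1 = N · v_2 = (1, -1, 0, 0, 0)ᵀ.

Sanity check: (A − (1)·I) v_1 = (0, 0, 0, 0, 0)ᵀ = 0. ✓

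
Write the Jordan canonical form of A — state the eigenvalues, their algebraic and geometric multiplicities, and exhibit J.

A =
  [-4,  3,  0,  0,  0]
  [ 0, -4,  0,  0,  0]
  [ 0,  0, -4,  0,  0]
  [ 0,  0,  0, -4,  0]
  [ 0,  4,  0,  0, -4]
J_2(-4) ⊕ J_1(-4) ⊕ J_1(-4) ⊕ J_1(-4)

The characteristic polynomial is
  det(x·I − A) = x^5 + 20*x^4 + 160*x^3 + 640*x^2 + 1280*x + 1024 = (x + 4)^5

Eigenvalues and multiplicities (the geometric multiplicity of λ is n − rank(A − λI), which equals the number of Jordan blocks for λ):
  λ = -4: algebraic multiplicity = 5, geometric multiplicity = 4

Determining the block sizes for each eigenvalue:
  λ = -4: 4 blocks summing to 5 forces exactly one block of size 2 and the rest size 1 → block sizes [2, 1, 1, 1]

Assembling the blocks gives a Jordan form
J =
  [-4,  1,  0,  0,  0]
  [ 0, -4,  0,  0,  0]
  [ 0,  0, -4,  0,  0]
  [ 0,  0,  0, -4,  0]
  [ 0,  0,  0,  0, -4]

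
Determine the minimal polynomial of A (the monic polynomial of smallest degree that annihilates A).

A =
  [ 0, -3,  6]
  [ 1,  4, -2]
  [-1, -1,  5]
x^2 - 6*x + 9

The characteristic polynomial is χ_A(x) = (x - 3)^3, so the eigenvalues are known. The minimal polynomial is
  m_A(x) = Π_λ (x − λ)^{k_λ}
where k_λ is the size of the *largest* Jordan block for λ (equivalently, the smallest k with (A − λI)^k v = 0 for every generalised eigenvector v of λ).

  λ = 3: largest Jordan block has size 2, contributing (x − 3)^2

So m_A(x) = (x - 3)^2 = x^2 - 6*x + 9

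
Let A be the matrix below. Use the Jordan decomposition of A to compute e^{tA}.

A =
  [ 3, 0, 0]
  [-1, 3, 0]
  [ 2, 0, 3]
e^{tA} =
  [exp(3*t), 0, 0]
  [-t*exp(3*t), exp(3*t), 0]
  [2*t*exp(3*t), 0, exp(3*t)]

Strategy: write A = P · J · P⁻¹ where J is a Jordan canonical form, so e^{tA} = P · e^{tJ} · P⁻¹, and e^{tJ} can be computed block-by-block.

A has Jordan form
J =
  [3, 1, 0]
  [0, 3, 0]
  [0, 0, 3]
(up to reordering of blocks).

Per-block formulas:
  For a 1×1 block at λ = 3: exp(t · [3]) = [e^(3t)].
  For a 2×2 Jordan block J_2(3): exp(t · J_2(3)) = e^(3t)·(I + t·N), where N is the 2×2 nilpotent shift.

After assembling e^{tJ} and conjugating by P, we get:

e^{tA} =
  [exp(3*t), 0, 0]
  [-t*exp(3*t), exp(3*t), 0]
  [2*t*exp(3*t), 0, exp(3*t)]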